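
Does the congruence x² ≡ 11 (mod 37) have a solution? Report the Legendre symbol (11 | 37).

1

Euler's criterion: (11/37) ≡ 11^18 (mod 37).
11^2 ≡ 10 (mod 37)
11^4 ≡ 26 (mod 37)
11^8 ≡ 10 (mod 37)
11^16 ≡ 26 (mod 37)
11^18 = 11^(16+2) ≡ 1 (mod 37).
Result is 1, so (11/37) = 1.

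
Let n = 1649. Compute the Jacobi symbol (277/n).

Reciprocity: 277 ≡ 1 and 1649 ≡ 1 (mod 4), so (277/1649) = +(1649/277).
Reduce top mod 277: now compute (264/277).
Pull out 2^3: since 277 ≡ 5 (mod 8), (2/277) = -1, so (2/277)^3 = -1.
Reciprocity: 33 ≡ 1 and 277 ≡ 1 (mod 4), so (33/277) = +(277/33).
Reduce top mod 33: now compute (13/33).
Reciprocity: 13 ≡ 1 and 33 ≡ 1 (mod 4), so (13/33) = +(33/13).
Reduce top mod 13: now compute (7/13).
Reciprocity: 7 ≡ 3 and 13 ≡ 1 (mod 4), so (7/13) = +(13/7).
Reduce top mod 7: now compute (6/7).
Pull out 2: since 7 ≡ 7 (mod 8), (2/7) = +1.
Reciprocity: 3 ≡ 3 and 7 ≡ 3 (mod 4), so (3/7) = −(7/3).
Reduce top mod 3: now compute (1/3).
Reached (1/3) = 1. Collecting the sign flips along the way, the symbol is +1.

1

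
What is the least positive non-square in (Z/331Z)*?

(2/331) = −1, so 2 is the smallest positive non-residue mod 331.

2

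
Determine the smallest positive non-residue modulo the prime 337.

5

(2/337) = +1, so 2 is a residue.
(3/337) = +1, so 3 is a residue.
(4/337) = +1, so 4 is a residue.
(5/337) = −1, so 5 is the smallest positive non-residue mod 337.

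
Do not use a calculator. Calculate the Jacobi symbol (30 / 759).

Pull out 2: since 759 ≡ 7 (mod 8), (2/759) = +1.
Reciprocity: 15 ≡ 3 and 759 ≡ 3 (mod 4), so (15/759) = −(759/15).
Reduce top mod 15: now compute (9/15).
Reciprocity: 9 ≡ 1 and 15 ≡ 3 (mod 4), so (9/15) = +(15/9).
Reduce top mod 9: now compute (6/9).
Pull out 2: since 9 ≡ 1 (mod 8), (2/9) = +1.
Reciprocity: 3 ≡ 3 and 9 ≡ 1 (mod 4), so (3/9) = +(9/3).
Reduce top mod 3: now compute (0/3).
Top reduces to 0: gcd > 1, so the symbol is 0.

0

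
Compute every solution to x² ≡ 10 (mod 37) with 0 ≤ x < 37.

11, 26

37 ≡ 1 (mod 4), so we find a root by search.
Trying successive values, 11² = 121 ≡ 10 (mod 37). The other root is 37 − 11 = 26.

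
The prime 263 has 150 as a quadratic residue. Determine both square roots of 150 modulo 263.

Since 263 ≡ 3 (mod 4), a square root of 150 is 150^((263+1)/4) = 150^66 mod 263.
Repeated squaring: 150^2≡145, 150^4≡248, 150^8≡225, 150^16≡129, 150^32≡72, 150^64≡187 (mod 263).
150^66 = 150^(64+2) ≡ 26 (mod 263).
Check: 26² = 676 ≡ 150 (mod 263). The two roots are 26 and 237.

26, 237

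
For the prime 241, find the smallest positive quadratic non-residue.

(2/241) = +1, so 2 is a residue.
(3/241) = +1, so 3 is a residue.
(4/241) = +1, so 4 is a residue.
(5/241) = +1, so 5 is a residue.
(6/241) = +1, so 6 is a residue.
(7/241) = −1, so 7 is the smallest positive non-residue mod 241.

7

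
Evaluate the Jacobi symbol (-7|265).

-1

First reduce: -7 ≡ 258 (mod 265).
Pull out 2: since 265 ≡ 1 (mod 8), (2/265) = +1.
Reciprocity: 129 ≡ 1 and 265 ≡ 1 (mod 4), so (129/265) = +(265/129).
Reduce top mod 129: now compute (7/129).
Reciprocity: 7 ≡ 3 and 129 ≡ 1 (mod 4), so (7/129) = +(129/7).
Reduce top mod 7: now compute (3/7).
Reciprocity: 3 ≡ 3 and 7 ≡ 3 (mod 4), so (3/7) = −(7/3).
Reduce top mod 3: now compute (1/3).
Reached (1/3) = 1. Collecting the sign flips along the way, the symbol is -1.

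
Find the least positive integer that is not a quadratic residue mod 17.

3

(2/17) = +1, so 2 is a residue.
(3/17) = −1, so 3 is the smallest positive non-residue mod 17.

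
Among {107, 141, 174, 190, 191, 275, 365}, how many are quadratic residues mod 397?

(107/397) = +1 → QR.
(141/397) = +1 → QR.
(174/397) = -1 → non-residue.
(190/397) = +1 → QR.
(191/397) = +1 → QR.
(275/397) = +1 → QR.
(365/397) = -1 → non-residue.
Total quadratic residues among the 7: 5.

5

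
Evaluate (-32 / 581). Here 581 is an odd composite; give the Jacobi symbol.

-1

First reduce: -32 ≡ 549 (mod 581).
Reciprocity: 549 ≡ 1 and 581 ≡ 1 (mod 4), so (549/581) = +(581/549).
Reduce top mod 549: now compute (32/549).
Pull out 2^5: since 549 ≡ 5 (mod 8), (2/549) = -1, so (2/549)^5 = -1.
Reached (1/549) = 1. Collecting the sign flips along the way, the symbol is -1.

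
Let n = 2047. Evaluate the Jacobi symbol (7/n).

Reciprocity: 7 ≡ 3 and 2047 ≡ 3 (mod 4), so (7/2047) = −(2047/7).
Reduce top mod 7: now compute (3/7).
Reciprocity: 3 ≡ 3 and 7 ≡ 3 (mod 4), so (3/7) = −(7/3).
Reduce top mod 3: now compute (1/3).
Reached (1/3) = 1. Collecting the sign flips along the way, the symbol is +1.

1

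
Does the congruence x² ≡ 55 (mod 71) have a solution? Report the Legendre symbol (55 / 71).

-1

Euler's criterion: (55/71) ≡ 55^35 (mod 71).
55^2 ≡ 43 (mod 71)
55^4 ≡ 3 (mod 71)
55^8 ≡ 9 (mod 71)
55^16 ≡ 10 (mod 71)
55^32 ≡ 29 (mod 71)
55^35 = 55^(32+2+1) ≡ 70 (mod 71).
Result is 70 ≡ −1, so (55/71) = −1.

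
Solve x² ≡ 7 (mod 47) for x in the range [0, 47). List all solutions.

17, 30

Since 47 ≡ 3 (mod 4), a square root of 7 is 7^((47+1)/4) = 7^12 mod 47.
Repeated squaring: 7^2≡2, 7^4≡4, 7^8≡16 (mod 47).
7^12 = 7^(8+4) ≡ 17 (mod 47).
Check: 17² = 289 ≡ 7 (mod 47). The two roots are 17 and 30.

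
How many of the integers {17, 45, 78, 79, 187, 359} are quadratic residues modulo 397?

(17/397) = -1 → non-residue.
(45/397) = -1 → non-residue.
(78/397) = +1 → QR.
(79/397) = +1 → QR.
(187/397) = -1 → non-residue.
(359/397) = -1 → non-residue.
Total quadratic residues among the 6: 2.

2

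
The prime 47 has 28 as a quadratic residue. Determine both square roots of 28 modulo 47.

13, 34

Since 47 ≡ 3 (mod 4), a square root of 28 is 28^((47+1)/4) = 28^12 mod 47.
Repeated squaring: 28^2≡32, 28^4≡37, 28^8≡6 (mod 47).
28^12 = 28^(8+4) ≡ 34 (mod 47).
Check: 34² = 1156 ≡ 28 (mod 47). The two roots are 13 and 34.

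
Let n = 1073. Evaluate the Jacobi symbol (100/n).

Pull out 2^2: since 1073 ≡ 1 (mod 8), (2/1073) = +1, so (2/1073)^2 = +1.
Reciprocity: 25 ≡ 1 and 1073 ≡ 1 (mod 4), so (25/1073) = +(1073/25).
Reduce top mod 25: now compute (23/25).
Reciprocity: 23 ≡ 3 and 25 ≡ 1 (mod 4), so (23/25) = +(25/23).
Reduce top mod 23: now compute (2/23).
Pull out 2: since 23 ≡ 7 (mod 8), (2/23) = +1.
Reached (1/23) = 1. Collecting the sign flips along the way, the symbol is +1.

1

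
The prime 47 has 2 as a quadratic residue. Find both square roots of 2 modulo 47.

Since 47 ≡ 3 (mod 4), a square root of 2 is 2^((47+1)/4) = 2^12 mod 47.
Repeated squaring: 2^2≡4, 2^4≡16, 2^8≡21 (mod 47).
2^12 = 2^(8+4) ≡ 7 (mod 47).
Check: 7² = 49 ≡ 2 (mod 47). The two roots are 7 and 40.

7, 40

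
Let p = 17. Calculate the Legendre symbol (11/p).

-1

Reciprocity: 11 ≡ 3 and 17 ≡ 1 (mod 4), so (11/17) = +(17/11).
Reduce top mod 11: now compute (6/11).
Pull out 2: since 11 ≡ 3 (mod 8), (2/11) = -1.
Reciprocity: 3 ≡ 3 and 11 ≡ 3 (mod 4), so (3/11) = −(11/3).
Reduce top mod 3: now compute (2/3).
Pull out 2: since 3 ≡ 3 (mod 8), (2/3) = -1.
Reached (1/3) = 1. Collecting the sign flips along the way, the symbol is -1.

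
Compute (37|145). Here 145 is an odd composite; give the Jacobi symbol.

Reciprocity: 37 ≡ 1 and 145 ≡ 1 (mod 4), so (37/145) = +(145/37).
Reduce top mod 37: now compute (34/37).
Pull out 2: since 37 ≡ 5 (mod 8), (2/37) = -1.
Reciprocity: 17 ≡ 1 and 37 ≡ 1 (mod 4), so (17/37) = +(37/17).
Reduce top mod 17: now compute (3/17).
Reciprocity: 3 ≡ 3 and 17 ≡ 1 (mod 4), so (3/17) = +(17/3).
Reduce top mod 3: now compute (2/3).
Pull out 2: since 3 ≡ 3 (mod 8), (2/3) = -1.
Reached (1/3) = 1. Collecting the sign flips along the way, the symbol is +1.

1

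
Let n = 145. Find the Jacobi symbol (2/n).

1

Pull out 2: since 145 ≡ 1 (mod 8), (2/145) = +1.
Reached (1/145) = 1. Collecting the sign flips along the way, the symbol is +1.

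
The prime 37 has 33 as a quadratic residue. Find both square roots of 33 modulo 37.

37 ≡ 1 (mod 4), so we find a root by search.
Trying successive values, 12² = 144 ≡ 33 (mod 37). The other root is 37 − 12 = 25.

12, 25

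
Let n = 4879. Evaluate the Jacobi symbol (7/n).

Reciprocity: 7 ≡ 3 and 4879 ≡ 3 (mod 4), so (7/4879) = −(4879/7).
Reduce top mod 7: now compute (0/7).
Top reduces to 0: gcd > 1, so the symbol is 0.

0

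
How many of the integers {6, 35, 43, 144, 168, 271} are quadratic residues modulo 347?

5

(6/347) = -1 → non-residue.
(35/347) = +1 → QR.
(43/347) = +1 → QR.
(144/347) = +1 → QR.
(168/347) = +1 → QR.
(271/347) = +1 → QR.
Total quadratic residues among the 6: 5.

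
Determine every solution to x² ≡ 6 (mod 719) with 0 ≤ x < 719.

38, 681

Since 719 ≡ 3 (mod 4), a square root of 6 is 6^((719+1)/4) = 6^180 mod 719.
Repeated squaring: 6^2≡36, 6^4≡577, 6^8≡32, 6^16≡305, 6^32≡274, 6^64≡300, 6^128≡125 (mod 719).
6^180 = 6^(128+32+16+4) ≡ 681 (mod 719).
Check: 681² = 463761 ≡ 6 (mod 719). The two roots are 38 and 681.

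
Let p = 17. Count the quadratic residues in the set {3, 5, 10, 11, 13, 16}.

2

(3/17) = -1 → non-residue.
(5/17) = -1 → non-residue.
(10/17) = -1 → non-residue.
(11/17) = -1 → non-residue.
(13/17) = +1 → QR.
(16/17) = +1 → QR.
Total quadratic residues among the 6: 2.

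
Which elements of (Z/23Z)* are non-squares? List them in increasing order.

5 7 10 11 14 15 17 19 20 21 22

Square k = 1,…,11 (k and 23−k give the same square):
1²=1, 2²=4, 3²=9, 4²=16, 5²≡2, 6²≡13, 7²≡3, 8²≡18, 9²≡12, 10²≡8, 11²≡6 (mod 23).
The residues are {1, 2, 3, 4, 6, 8, 9, 12, 13, 16, 18}; the non-residues are the remaining 11 nonzero classes.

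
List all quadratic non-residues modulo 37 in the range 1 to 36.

2,5,6,8,13,14,15,17,18,19,20,22,23,24,29,31,32,35

Square k = 1,…,18 (k and 37−k give the same square):
1²=1, 2²=4, 3²=9, 4²=16, 5²=25, 6²=36, 7²≡12, 8²≡27, 9²≡7, 10²≡26, 11²≡10, 12²≡33, 13²≡21, 14²≡11, 15²≡3, 16²≡34, 17²≡30, 18²≡28 (mod 37).
The residues are {1, 3, 4, 7, 9, 10, 11, 12, 16, 21, 25, 26, 27, 28, 30, 33, 34, 36}; the non-residues are the remaining 18 nonzero classes.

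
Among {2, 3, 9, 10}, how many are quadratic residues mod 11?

2

(2/11) = -1 → non-residue.
(3/11) = +1 → QR.
(9/11) = +1 → QR.
(10/11) = -1 → non-residue.
Total quadratic residues among the 4: 2.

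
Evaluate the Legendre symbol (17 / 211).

Reciprocity: 17 ≡ 1 and 211 ≡ 3 (mod 4), so (17/211) = +(211/17).
Reduce top mod 17: now compute (7/17).
Reciprocity: 7 ≡ 3 and 17 ≡ 1 (mod 4), so (7/17) = +(17/7).
Reduce top mod 7: now compute (3/7).
Reciprocity: 3 ≡ 3 and 7 ≡ 3 (mod 4), so (3/7) = −(7/3).
Reduce top mod 3: now compute (1/3).
Reached (1/3) = 1. Collecting the sign flips along the way, the symbol is -1.

-1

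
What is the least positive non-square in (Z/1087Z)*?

(2/1087) = +1, so 2 is a residue.
(3/1087) = −1, so 3 is the smallest positive non-residue mod 1087.

3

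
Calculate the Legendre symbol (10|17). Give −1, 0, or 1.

-1

Pull out 2: since 17 ≡ 1 (mod 8), (2/17) = +1.
Reciprocity: 5 ≡ 1 and 17 ≡ 1 (mod 4), so (5/17) = +(17/5).
Reduce top mod 5: now compute (2/5).
Pull out 2: since 5 ≡ 5 (mod 8), (2/5) = -1.
Reached (1/5) = 1. Collecting the sign flips along the way, the symbol is -1.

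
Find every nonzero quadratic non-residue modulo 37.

Square k = 1,…,18 (k and 37−k give the same square):
1²=1, 2²=4, 3²=9, 4²=16, 5²=25, 6²=36, 7²≡12, 8²≡27, 9²≡7, 10²≡26, 11²≡10, 12²≡33, 13²≡21, 14²≡11, 15²≡3, 16²≡34, 17²≡30, 18²≡28 (mod 37).
The residues are {1, 3, 4, 7, 9, 10, 11, 12, 16, 21, 25, 26, 27, 28, 30, 33, 34, 36}; the non-residues are the remaining 18 nonzero classes.

2, 5, 6, 8, 13, 14, 15, 17, 18, 19, 20, 22, 23, 24, 29, 31, 32, 35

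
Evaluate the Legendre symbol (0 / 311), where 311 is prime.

0

Top reduces to 0: gcd > 1, so the symbol is 0.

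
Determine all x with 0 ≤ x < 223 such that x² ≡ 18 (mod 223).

Since 223 ≡ 3 (mod 4), a square root of 18 is 18^((223+1)/4) = 18^56 mod 223.
Repeated squaring: 18^2≡101, 18^4≡166, 18^8≡127, 18^16≡73, 18^32≡200 (mod 223).
18^56 = 18^(32+16+8) ≡ 178 (mod 223).
Check: 178² = 31684 ≡ 18 (mod 223). The two roots are 45 and 178.

45, 178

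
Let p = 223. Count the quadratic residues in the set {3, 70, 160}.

0

(3/223) = -1 → non-residue.
(70/223) = -1 → non-residue.
(160/223) = -1 → non-residue.
Total quadratic residues among the 3: 0.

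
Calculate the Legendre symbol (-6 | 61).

First reduce: -6 ≡ 55 (mod 61).
Reciprocity: 55 ≡ 3 and 61 ≡ 1 (mod 4), so (55/61) = +(61/55).
Reduce top mod 55: now compute (6/55).
Pull out 2: since 55 ≡ 7 (mod 8), (2/55) = +1.
Reciprocity: 3 ≡ 3 and 55 ≡ 3 (mod 4), so (3/55) = −(55/3).
Reduce top mod 3: now compute (1/3).
Reached (1/3) = 1. Collecting the sign flips along the way, the symbol is -1.

-1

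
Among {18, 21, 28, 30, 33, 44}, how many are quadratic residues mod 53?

2

(18/53) = -1 → non-residue.
(21/53) = -1 → non-residue.
(28/53) = +1 → QR.
(30/53) = -1 → non-residue.
(33/53) = -1 → non-residue.
(44/53) = +1 → QR.
Total quadratic residues among the 6: 2.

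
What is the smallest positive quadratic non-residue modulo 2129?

3

(2/2129) = +1, so 2 is a residue.
(3/2129) = −1, so 3 is the smallest positive non-residue mod 2129.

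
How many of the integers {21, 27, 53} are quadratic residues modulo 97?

2

(21/97) = -1 → non-residue.
(27/97) = +1 → QR.
(53/97) = +1 → QR.
Total quadratic residues among the 3: 2.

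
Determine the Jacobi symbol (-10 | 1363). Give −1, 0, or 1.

First reduce: -10 ≡ 1353 (mod 1363).
Reciprocity: 1353 ≡ 1 and 1363 ≡ 3 (mod 4), so (1353/1363) = +(1363/1353).
Reduce top mod 1353: now compute (10/1353).
Pull out 2: since 1353 ≡ 1 (mod 8), (2/1353) = +1.
Reciprocity: 5 ≡ 1 and 1353 ≡ 1 (mod 4), so (5/1353) = +(1353/5).
Reduce top mod 5: now compute (3/5).
Reciprocity: 3 ≡ 3 and 5 ≡ 1 (mod 4), so (3/5) = +(5/3).
Reduce top mod 3: now compute (2/3).
Pull out 2: since 3 ≡ 3 (mod 8), (2/3) = -1.
Reached (1/3) = 1. Collecting the sign flips along the way, the symbol is -1.

-1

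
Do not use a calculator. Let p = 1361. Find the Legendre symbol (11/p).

Reciprocity: 11 ≡ 3 and 1361 ≡ 1 (mod 4), so (11/1361) = +(1361/11).
Reduce top mod 11: now compute (8/11).
Pull out 2^3: since 11 ≡ 3 (mod 8), (2/11) = -1, so (2/11)^3 = -1.
Reached (1/11) = 1. Collecting the sign flips along the way, the symbol is -1.

-1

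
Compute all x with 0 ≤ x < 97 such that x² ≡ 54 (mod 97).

32, 65

97 ≡ 1 (mod 4), so we find a root by search.
Trying successive values, 32² = 1024 ≡ 54 (mod 97). The other root is 97 − 32 = 65.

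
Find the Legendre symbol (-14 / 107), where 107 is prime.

-1

First reduce: -14 ≡ 93 (mod 107).
Reciprocity: 93 ≡ 1 and 107 ≡ 3 (mod 4), so (93/107) = +(107/93).
Reduce top mod 93: now compute (14/93).
Pull out 2: since 93 ≡ 5 (mod 8), (2/93) = -1.
Reciprocity: 7 ≡ 3 and 93 ≡ 1 (mod 4), so (7/93) = +(93/7).
Reduce top mod 7: now compute (2/7).
Pull out 2: since 7 ≡ 7 (mod 8), (2/7) = +1.
Reached (1/7) = 1. Collecting the sign flips along the way, the symbol is -1.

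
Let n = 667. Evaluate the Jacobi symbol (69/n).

Reciprocity: 69 ≡ 1 and 667 ≡ 3 (mod 4), so (69/667) = +(667/69).
Reduce top mod 69: now compute (46/69).
Pull out 2: since 69 ≡ 5 (mod 8), (2/69) = -1.
Reciprocity: 23 ≡ 3 and 69 ≡ 1 (mod 4), so (23/69) = +(69/23).
Reduce top mod 23: now compute (0/23).
Top reduces to 0: gcd > 1, so the symbol is 0.

0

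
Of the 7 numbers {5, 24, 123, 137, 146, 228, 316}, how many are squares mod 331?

(5/331) = +1 → QR.
(24/331) = +1 → QR.
(123/331) = +1 → QR.
(137/331) = -1 → non-residue.
(146/331) = +1 → QR.
(228/331) = -1 → non-residue.
(316/331) = +1 → QR.
Total quadratic residues among the 7: 5.

5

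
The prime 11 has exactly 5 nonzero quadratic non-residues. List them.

2,6,7,8,10

Square k = 1,…,5 (k and 11−k give the same square):
1²=1, 2²=4, 3²=9, 4²≡5, 5²≡3 (mod 11).
The residues are {1, 3, 4, 5, 9}; the non-residues are the remaining 5 nonzero classes.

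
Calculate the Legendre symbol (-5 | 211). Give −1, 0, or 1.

-1

Euler's criterion: (-5/211) ≡ 206^105 (mod 211).
206^2 ≡ 25 (mod 211)
206^4 ≡ 203 (mod 211)
206^8 ≡ 64 (mod 211)
206^16 ≡ 87 (mod 211)
206^32 ≡ 184 (mod 211)
206^64 ≡ 96 (mod 211)
206^105 = 206^(64+32+8+1) ≡ 210 (mod 211).
Result is 210 ≡ −1, so (-5/211) = −1.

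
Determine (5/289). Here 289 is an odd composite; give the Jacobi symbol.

1

Reciprocity: 5 ≡ 1 and 289 ≡ 1 (mod 4), so (5/289) = +(289/5).
Reduce top mod 5: now compute (4/5).
Pull out 2^2: since 5 ≡ 5 (mod 8), (2/5) = -1, so (2/5)^2 = +1.
Reached (1/5) = 1. Collecting the sign flips along the way, the symbol is +1.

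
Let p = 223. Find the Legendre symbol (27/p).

Reciprocity: 27 ≡ 3 and 223 ≡ 3 (mod 4), so (27/223) = −(223/27).
Reduce top mod 27: now compute (7/27).
Reciprocity: 7 ≡ 3 and 27 ≡ 3 (mod 4), so (7/27) = −(27/7).
Reduce top mod 7: now compute (6/7).
Pull out 2: since 7 ≡ 7 (mod 8), (2/7) = +1.
Reciprocity: 3 ≡ 3 and 7 ≡ 3 (mod 4), so (3/7) = −(7/3).
Reduce top mod 3: now compute (1/3).
Reached (1/3) = 1. Collecting the sign flips along the way, the symbol is -1.

-1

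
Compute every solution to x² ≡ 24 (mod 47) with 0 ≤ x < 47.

Since 47 ≡ 3 (mod 4), a square root of 24 is 24^((47+1)/4) = 24^12 mod 47.
Repeated squaring: 24^2≡12, 24^4≡3, 24^8≡9 (mod 47).
24^12 = 24^(8+4) ≡ 27 (mod 47).
Check: 27² = 729 ≡ 24 (mod 47). The two roots are 20 and 27.

20, 27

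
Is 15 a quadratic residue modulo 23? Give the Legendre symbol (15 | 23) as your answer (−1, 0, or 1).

Reciprocity: 15 ≡ 3 and 23 ≡ 3 (mod 4), so (15/23) = −(23/15).
Reduce top mod 15: now compute (8/15).
Pull out 2^3: since 15 ≡ 7 (mod 8), (2/15) = +1, so (2/15)^3 = +1.
Reached (1/15) = 1. Collecting the sign flips along the way, the symbol is -1.

-1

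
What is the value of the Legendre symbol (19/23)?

-1

Reciprocity: 19 ≡ 3 and 23 ≡ 3 (mod 4), so (19/23) = −(23/19).
Reduce top mod 19: now compute (4/19).
Pull out 2^2: since 19 ≡ 3 (mod 8), (2/19) = -1, so (2/19)^2 = +1.
Reached (1/19) = 1. Collecting the sign flips along the way, the symbol is -1.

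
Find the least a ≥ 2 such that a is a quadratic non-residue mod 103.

(2/103) = +1, so 2 is a residue.
(3/103) = −1, so 3 is the smallest positive non-residue mod 103.

3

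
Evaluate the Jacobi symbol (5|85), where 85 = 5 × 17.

Reciprocity: 5 ≡ 1 and 85 ≡ 1 (mod 4), so (5/85) = +(85/5).
Reduce top mod 5: now compute (0/5).
Top reduces to 0: gcd > 1, so the symbol is 0.

0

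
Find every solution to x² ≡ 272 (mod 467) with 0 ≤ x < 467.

Since 467 ≡ 3 (mod 4), a square root of 272 is 272^((467+1)/4) = 272^117 mod 467.
Repeated squaring: 272^2≡198, 272^4≡443, 272^8≡109, 272^16≡206, 272^32≡406, 272^64≡452 (mod 467).
272^117 = 272^(64+32+16+4+1) ≡ 88 (mod 467).
Check: 88² = 7744 ≡ 272 (mod 467). The two roots are 88 and 379.

88, 379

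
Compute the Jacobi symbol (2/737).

Pull out 2: since 737 ≡ 1 (mod 8), (2/737) = +1.
Reached (1/737) = 1. Collecting the sign flips along the way, the symbol is +1.

1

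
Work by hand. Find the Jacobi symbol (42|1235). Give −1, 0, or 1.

Pull out 2: since 1235 ≡ 3 (mod 8), (2/1235) = -1.
Reciprocity: 21 ≡ 1 and 1235 ≡ 3 (mod 4), so (21/1235) = +(1235/21).
Reduce top mod 21: now compute (17/21).
Reciprocity: 17 ≡ 1 and 21 ≡ 1 (mod 4), so (17/21) = +(21/17).
Reduce top mod 17: now compute (4/17).
Pull out 2^2: since 17 ≡ 1 (mod 8), (2/17) = +1, so (2/17)^2 = +1.
Reached (1/17) = 1. Collecting the sign flips along the way, the symbol is -1.

-1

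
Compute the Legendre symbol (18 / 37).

-1

Euler's criterion: (18/37) ≡ 18^18 (mod 37).
18^2 ≡ 28 (mod 37)
18^4 ≡ 7 (mod 37)
18^8 ≡ 12 (mod 37)
18^16 ≡ 33 (mod 37)
18^18 = 18^(16+2) ≡ 36 (mod 37).
Result is 36 ≡ −1, so (18/37) = −1.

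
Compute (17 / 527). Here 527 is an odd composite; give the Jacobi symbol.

Reciprocity: 17 ≡ 1 and 527 ≡ 3 (mod 4), so (17/527) = +(527/17).
Reduce top mod 17: now compute (0/17).
Top reduces to 0: gcd > 1, so the symbol is 0.

0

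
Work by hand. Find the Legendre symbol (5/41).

1

Euler's criterion: (5/41) ≡ 5^20 (mod 41).
5^2 ≡ 25 (mod 41)
5^4 ≡ 10 (mod 41)
5^8 ≡ 18 (mod 41)
5^16 ≡ 37 (mod 41)
5^20 = 5^(16+4) ≡ 1 (mod 41).
Result is 1, so (5/41) = 1.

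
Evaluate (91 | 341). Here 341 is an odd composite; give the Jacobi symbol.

Reciprocity: 91 ≡ 3 and 341 ≡ 1 (mod 4), so (91/341) = +(341/91).
Reduce top mod 91: now compute (68/91).
Pull out 2^2: since 91 ≡ 3 (mod 8), (2/91) = -1, so (2/91)^2 = +1.
Reciprocity: 17 ≡ 1 and 91 ≡ 3 (mod 4), so (17/91) = +(91/17).
Reduce top mod 17: now compute (6/17).
Pull out 2: since 17 ≡ 1 (mod 8), (2/17) = +1.
Reciprocity: 3 ≡ 3 and 17 ≡ 1 (mod 4), so (3/17) = +(17/3).
Reduce top mod 3: now compute (2/3).
Pull out 2: since 3 ≡ 3 (mod 8), (2/3) = -1.
Reached (1/3) = 1. Collecting the sign flips along the way, the symbol is -1.

-1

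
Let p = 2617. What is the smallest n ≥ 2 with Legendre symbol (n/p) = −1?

(2/2617) = +1, so 2 is a residue.
(3/2617) = +1, so 3 is a residue.
(4/2617) = +1, so 4 is a residue.
(5/2617) = −1, so 5 is the smallest positive non-residue mod 2617.

5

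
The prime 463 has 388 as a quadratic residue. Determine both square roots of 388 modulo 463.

215, 248

Since 463 ≡ 3 (mod 4), a square root of 388 is 388^((463+1)/4) = 388^116 mod 463.
Repeated squaring: 388^2≡69, 388^4≡131, 388^8≡30, 388^16≡437, 388^32≡213, 388^64≡458 (mod 463).
388^116 = 388^(64+32+16+4) ≡ 248 (mod 463).
Check: 248² = 61504 ≡ 388 (mod 463). The two roots are 215 and 248.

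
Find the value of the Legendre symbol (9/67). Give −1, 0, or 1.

1

Reciprocity: 9 ≡ 1 and 67 ≡ 3 (mod 4), so (9/67) = +(67/9).
Reduce top mod 9: now compute (4/9).
Pull out 2^2: since 9 ≡ 1 (mod 8), (2/9) = +1, so (2/9)^2 = +1.
Reached (1/9) = 1. Collecting the sign flips along the way, the symbol is +1.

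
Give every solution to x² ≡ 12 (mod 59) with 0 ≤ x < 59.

22, 37

Since 59 ≡ 3 (mod 4), a square root of 12 is 12^((59+1)/4) = 12^15 mod 59.
Repeated squaring: 12^2≡26, 12^4≡27, 12^8≡21 (mod 59).
12^15 = 12^(8+4+2+1) ≡ 22 (mod 59).
Check: 22² = 484 ≡ 12 (mod 59). The two roots are 22 and 37.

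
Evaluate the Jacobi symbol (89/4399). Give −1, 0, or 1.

-1

Reciprocity: 89 ≡ 1 and 4399 ≡ 3 (mod 4), so (89/4399) = +(4399/89).
Reduce top mod 89: now compute (38/89).
Pull out 2: since 89 ≡ 1 (mod 8), (2/89) = +1.
Reciprocity: 19 ≡ 3 and 89 ≡ 1 (mod 4), so (19/89) = +(89/19).
Reduce top mod 19: now compute (13/19).
Reciprocity: 13 ≡ 1 and 19 ≡ 3 (mod 4), so (13/19) = +(19/13).
Reduce top mod 13: now compute (6/13).
Pull out 2: since 13 ≡ 5 (mod 8), (2/13) = -1.
Reciprocity: 3 ≡ 3 and 13 ≡ 1 (mod 4), so (3/13) = +(13/3).
Reduce top mod 3: now compute (1/3).
Reached (1/3) = 1. Collecting the sign flips along the way, the symbol is -1.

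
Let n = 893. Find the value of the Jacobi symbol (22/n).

Pull out 2: since 893 ≡ 5 (mod 8), (2/893) = -1.
Reciprocity: 11 ≡ 3 and 893 ≡ 1 (mod 4), so (11/893) = +(893/11).
Reduce top mod 11: now compute (2/11).
Pull out 2: since 11 ≡ 3 (mod 8), (2/11) = -1.
Reached (1/11) = 1. Collecting the sign flips along the way, the symbol is +1.

1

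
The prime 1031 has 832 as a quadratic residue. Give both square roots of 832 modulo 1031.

Since 1031 ≡ 3 (mod 4), a square root of 832 is 832^((1031+1)/4) = 832^258 mod 1031.
Repeated squaring: 832^2≡423, 832^4≡566, 832^8≡746, 832^16≡807, 832^32≡688, 832^64≡115, 832^128≡853, 832^256≡754 (mod 1031).
832^258 = 832^(256+2) ≡ 363 (mod 1031).
Check: 363² = 131769 ≡ 832 (mod 1031). The two roots are 363 and 668.

363, 668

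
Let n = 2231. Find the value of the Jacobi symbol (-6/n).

-1

First reduce: -6 ≡ 2225 (mod 2231).
Reciprocity: 2225 ≡ 1 and 2231 ≡ 3 (mod 4), so (2225/2231) = +(2231/2225).
Reduce top mod 2225: now compute (6/2225).
Pull out 2: since 2225 ≡ 1 (mod 8), (2/2225) = +1.
Reciprocity: 3 ≡ 3 and 2225 ≡ 1 (mod 4), so (3/2225) = +(2225/3).
Reduce top mod 3: now compute (2/3).
Pull out 2: since 3 ≡ 3 (mod 8), (2/3) = -1.
Reached (1/3) = 1. Collecting the sign flips along the way, the symbol is -1.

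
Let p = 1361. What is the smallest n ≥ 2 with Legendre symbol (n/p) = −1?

3

(2/1361) = +1, so 2 is a residue.
(3/1361) = −1, so 3 is the smallest positive non-residue mod 1361.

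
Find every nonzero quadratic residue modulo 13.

Square k = 1,…,6 (k and 13−k give the same square):
1²=1, 2²=4, 3²=9, 4²≡3, 5²≡12, 6²≡10 (mod 13).
So the quadratic residues mod 13 are {1, 3, 4, 9, 10, 12}.

1 3 4 9 10 12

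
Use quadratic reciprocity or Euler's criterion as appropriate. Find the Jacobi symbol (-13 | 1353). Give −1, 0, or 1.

First reduce: -13 ≡ 1340 (mod 1353).
Pull out 2^2: since 1353 ≡ 1 (mod 8), (2/1353) = +1, so (2/1353)^2 = +1.
Reciprocity: 335 ≡ 3 and 1353 ≡ 1 (mod 4), so (335/1353) = +(1353/335).
Reduce top mod 335: now compute (13/335).
Reciprocity: 13 ≡ 1 and 335 ≡ 3 (mod 4), so (13/335) = +(335/13).
Reduce top mod 13: now compute (10/13).
Pull out 2: since 13 ≡ 5 (mod 8), (2/13) = -1.
Reciprocity: 5 ≡ 1 and 13 ≡ 1 (mod 4), so (5/13) = +(13/5).
Reduce top mod 5: now compute (3/5).
Reciprocity: 3 ≡ 3 and 5 ≡ 1 (mod 4), so (3/5) = +(5/3).
Reduce top mod 3: now compute (2/3).
Pull out 2: since 3 ≡ 3 (mod 8), (2/3) = -1.
Reached (1/3) = 1. Collecting the sign flips along the way, the symbol is +1.

1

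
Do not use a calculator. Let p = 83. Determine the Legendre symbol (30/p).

Pull out 2: since 83 ≡ 3 (mod 8), (2/83) = -1.
Reciprocity: 15 ≡ 3 and 83 ≡ 3 (mod 4), so (15/83) = −(83/15).
Reduce top mod 15: now compute (8/15).
Pull out 2^3: since 15 ≡ 7 (mod 8), (2/15) = +1, so (2/15)^3 = +1.
Reached (1/15) = 1. Collecting the sign flips along the way, the symbol is +1.

1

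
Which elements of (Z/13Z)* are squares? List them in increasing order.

Square k = 1,…,6 (k and 13−k give the same square):
1²=1, 2²=4, 3²=9, 4²≡3, 5²≡12, 6²≡10 (mod 13).
So the quadratic residues mod 13 are {1, 3, 4, 9, 10, 12}.

1, 3, 4, 9, 10, 12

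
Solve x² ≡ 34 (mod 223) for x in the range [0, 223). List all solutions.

Since 223 ≡ 3 (mod 4), a square root of 34 is 34^((223+1)/4) = 34^56 mod 223.
Repeated squaring: 34^2≡41, 34^4≡120, 34^8≡128, 34^16≡105, 34^32≡98 (mod 223).
34^56 = 34^(32+16+8) ≡ 82 (mod 223).
Check: 82² = 6724 ≡ 34 (mod 223). The two roots are 82 and 141.

82, 141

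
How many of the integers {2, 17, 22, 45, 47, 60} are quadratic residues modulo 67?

(2/67) = -1 → non-residue.
(17/67) = +1 → QR.
(22/67) = +1 → QR.
(45/67) = -1 → non-residue.
(47/67) = +1 → QR.
(60/67) = +1 → QR.
Total quadratic residues among the 6: 4.

4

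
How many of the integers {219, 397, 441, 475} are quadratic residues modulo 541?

(219/541) = -1 → non-residue.
(397/541) = +1 → QR.
(441/541) = +1 → QR.
(475/541) = +1 → QR.
Total quadratic residues among the 4: 3.

3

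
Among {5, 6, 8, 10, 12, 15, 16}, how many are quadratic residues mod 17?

(5/17) = -1 → non-residue.
(6/17) = -1 → non-residue.
(8/17) = +1 → QR.
(10/17) = -1 → non-residue.
(12/17) = -1 → non-residue.
(15/17) = +1 → QR.
(16/17) = +1 → QR.
Total quadratic residues among the 7: 3.

3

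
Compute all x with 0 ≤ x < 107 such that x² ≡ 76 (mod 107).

41, 66

Since 107 ≡ 3 (mod 4), a square root of 76 is 76^((107+1)/4) = 76^27 mod 107.
Repeated squaring: 76^2≡105, 76^4≡4, 76^8≡16, 76^16≡42 (mod 107).
76^27 = 76^(16+8+2+1) ≡ 41 (mod 107).
Check: 41² = 1681 ≡ 76 (mod 107). The two roots are 41 and 66.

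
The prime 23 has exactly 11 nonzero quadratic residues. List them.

1, 2, 3, 4, 6, 8, 9, 12, 13, 16, 18

Square k = 1,…,11 (k and 23−k give the same square):
1²=1, 2²=4, 3²=9, 4²=16, 5²≡2, 6²≡13, 7²≡3, 8²≡18, 9²≡12, 10²≡8, 11²≡6 (mod 23).
So the quadratic residues mod 23 are {1, 2, 3, 4, 6, 8, 9, 12, 13, 16, 18}.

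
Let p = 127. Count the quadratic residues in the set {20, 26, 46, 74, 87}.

3

(20/127) = -1 → non-residue.
(26/127) = +1 → QR.
(46/127) = -1 → non-residue.
(74/127) = +1 → QR.
(87/127) = +1 → QR.
Total quadratic residues among the 5: 3.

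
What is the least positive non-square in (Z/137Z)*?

3

(2/137) = +1, so 2 is a residue.
(3/137) = −1, so 3 is the smallest positive non-residue mod 137.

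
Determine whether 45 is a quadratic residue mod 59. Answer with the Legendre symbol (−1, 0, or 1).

1

Reciprocity: 45 ≡ 1 and 59 ≡ 3 (mod 4), so (45/59) = +(59/45).
Reduce top mod 45: now compute (14/45).
Pull out 2: since 45 ≡ 5 (mod 8), (2/45) = -1.
Reciprocity: 7 ≡ 3 and 45 ≡ 1 (mod 4), so (7/45) = +(45/7).
Reduce top mod 7: now compute (3/7).
Reciprocity: 3 ≡ 3 and 7 ≡ 3 (mod 4), so (3/7) = −(7/3).
Reduce top mod 3: now compute (1/3).
Reached (1/3) = 1. Collecting the sign flips along the way, the symbol is +1.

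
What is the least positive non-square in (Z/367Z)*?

(2/367) = +1, so 2 is a residue.
(3/367) = −1, so 3 is the smallest positive non-residue mod 367.

3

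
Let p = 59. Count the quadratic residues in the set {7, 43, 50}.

(7/59) = +1 → QR.
(43/59) = -1 → non-residue.
(50/59) = -1 → non-residue.
Total quadratic residues among the 3: 1.

1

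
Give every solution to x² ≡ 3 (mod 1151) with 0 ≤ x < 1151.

173, 978

Since 1151 ≡ 3 (mod 4), a square root of 3 is 3^((1151+1)/4) = 3^288 mod 1151.
Repeated squaring: 3^2≡9, 3^4≡81, 3^8≡806, 3^16≡472, 3^32≡641, 3^64≡1125, 3^128≡676, 3^256≡29 (mod 1151).
3^288 = 3^(256+32) ≡ 173 (mod 1151).
Check: 173² = 29929 ≡ 3 (mod 1151). The two roots are 173 and 978.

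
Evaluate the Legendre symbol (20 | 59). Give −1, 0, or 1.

Pull out 2^2: since 59 ≡ 3 (mod 8), (2/59) = -1, so (2/59)^2 = +1.
Reciprocity: 5 ≡ 1 and 59 ≡ 3 (mod 4), so (5/59) = +(59/5).
Reduce top mod 5: now compute (4/5).
Pull out 2^2: since 5 ≡ 5 (mod 8), (2/5) = -1, so (2/5)^2 = +1.
Reached (1/5) = 1. Collecting the sign flips along the way, the symbol is +1.

1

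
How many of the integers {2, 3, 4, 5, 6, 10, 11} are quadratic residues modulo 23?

(2/23) = +1 → QR.
(3/23) = +1 → QR.
(4/23) = +1 → QR.
(5/23) = -1 → non-residue.
(6/23) = +1 → QR.
(10/23) = -1 → non-residue.
(11/23) = -1 → non-residue.
Total quadratic residues among the 7: 4.

4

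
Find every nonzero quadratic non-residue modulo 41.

Square k = 1,…,20 (k and 41−k give the same square):
1²=1, 2²=4, 3²=9, 4²=16, 5²=25, 6²=36, 7²≡8, 8²≡23, 9²≡40, 10²≡18, 11²≡39, 12²≡21, 13²≡5, 14²≡32, 15²≡20, 16²≡10, 17²≡2, 18²≡37, 19²≡33, 20²≡31 (mod 41).
The residues are {1, 2, 4, 5, 8, 9, 10, 16, 18, 20, 21, 23, 25, 31, 32, 33, 36, 37, 39, 40}; the non-residues are the remaining 20 nonzero classes.

3 6 7 11 12 13 14 15 17 19 22 24 26 27 28 29 30 34 35 38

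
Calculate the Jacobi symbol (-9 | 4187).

-1

First reduce: -9 ≡ 4178 (mod 4187).
Pull out 2: since 4187 ≡ 3 (mod 8), (2/4187) = -1.
Reciprocity: 2089 ≡ 1 and 4187 ≡ 3 (mod 4), so (2089/4187) = +(4187/2089).
Reduce top mod 2089: now compute (9/2089).
Reciprocity: 9 ≡ 1 and 2089 ≡ 1 (mod 4), so (9/2089) = +(2089/9).
Reduce top mod 9: now compute (1/9).
Reached (1/9) = 1. Collecting the sign flips along the way, the symbol is -1.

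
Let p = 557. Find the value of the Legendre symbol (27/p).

Euler's criterion: (27/557) ≡ 27^278 (mod 557).
27^2 ≡ 172 (mod 557)
27^4 ≡ 63 (mod 557)
27^8 ≡ 70 (mod 557)
27^16 ≡ 444 (mod 557)
27^32 ≡ 515 (mod 557)
27^64 ≡ 93 (mod 557)
27^128 ≡ 294 (mod 557)
27^256 ≡ 101 (mod 557)
27^278 = 27^(256+16+4+2) ≡ 556 (mod 557).
Result is 556 ≡ −1, so (27/557) = −1.

-1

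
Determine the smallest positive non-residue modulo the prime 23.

5

(2/23) = +1, so 2 is a residue.
(3/23) = +1, so 3 is a residue.
(4/23) = +1, so 4 is a residue.
(5/23) = −1, so 5 is the smallest positive non-residue mod 23.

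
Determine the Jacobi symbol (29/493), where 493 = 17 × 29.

Reciprocity: 29 ≡ 1 and 493 ≡ 1 (mod 4), so (29/493) = +(493/29).
Reduce top mod 29: now compute (0/29).
Top reduces to 0: gcd > 1, so the symbol is 0.

0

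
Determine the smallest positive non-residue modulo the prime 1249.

7

(2/1249) = +1, so 2 is a residue.
(3/1249) = +1, so 3 is a residue.
(4/1249) = +1, so 4 is a residue.
(5/1249) = +1, so 5 is a residue.
(6/1249) = +1, so 6 is a residue.
(7/1249) = −1, so 7 is the smallest positive non-residue mod 1249.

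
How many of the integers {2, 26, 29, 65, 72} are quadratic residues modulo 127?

(2/127) = +1 → QR.
(26/127) = +1 → QR.
(29/127) = -1 → non-residue.
(65/127) = -1 → non-residue.
(72/127) = +1 → QR.
Total quadratic residues among the 5: 3.

3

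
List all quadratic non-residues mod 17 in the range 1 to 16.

3,5,6,7,10,11,12,14

Square k = 1,…,8 (k and 17−k give the same square):
1²=1, 2²=4, 3²=9, 4²=16, 5²≡8, 6²≡2, 7²≡15, 8²≡13 (mod 17).
The residues are {1, 2, 4, 8, 9, 13, 15, 16}; the non-residues are the remaining 8 nonzero classes.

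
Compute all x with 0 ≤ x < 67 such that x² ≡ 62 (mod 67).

Since 67 ≡ 3 (mod 4), a square root of 62 is 62^((67+1)/4) = 62^17 mod 67.
Repeated squaring: 62^2≡25, 62^4≡22, 62^8≡15, 62^16≡24 (mod 67).
62^17 = 62^(16+1) ≡ 14 (mod 67).
Check: 14² = 196 ≡ 62 (mod 67). The two roots are 14 and 53.

14, 53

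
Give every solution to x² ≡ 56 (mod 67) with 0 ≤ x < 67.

Since 67 ≡ 3 (mod 4), a square root of 56 is 56^((67+1)/4) = 56^17 mod 67.
Repeated squaring: 56^2≡54, 56^4≡35, 56^8≡19, 56^16≡26 (mod 67).
56^17 = 56^(16+1) ≡ 49 (mod 67).
Check: 49² = 2401 ≡ 56 (mod 67). The two roots are 18 and 49.

18, 49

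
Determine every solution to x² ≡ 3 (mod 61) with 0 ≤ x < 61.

8, 53

61 ≡ 1 (mod 4), so we find a root by search.
Trying successive values, 8² = 64 ≡ 3 (mod 61). The other root is 61 − 8 = 53.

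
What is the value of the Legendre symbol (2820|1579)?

First reduce: 2820 ≡ 1241 (mod 1579).
Reciprocity: 1241 ≡ 1 and 1579 ≡ 3 (mod 4), so (1241/1579) = +(1579/1241).
Reduce top mod 1241: now compute (338/1241).
Pull out 2: since 1241 ≡ 1 (mod 8), (2/1241) = +1.
Reciprocity: 169 ≡ 1 and 1241 ≡ 1 (mod 4), so (169/1241) = +(1241/169).
Reduce top mod 169: now compute (58/169).
Pull out 2: since 169 ≡ 1 (mod 8), (2/169) = +1.
Reciprocity: 29 ≡ 1 and 169 ≡ 1 (mod 4), so (29/169) = +(169/29).
Reduce top mod 29: now compute (24/29).
Pull out 2^3: since 29 ≡ 5 (mod 8), (2/29) = -1, so (2/29)^3 = -1.
Reciprocity: 3 ≡ 3 and 29 ≡ 1 (mod 4), so (3/29) = +(29/3).
Reduce top mod 3: now compute (2/3).
Pull out 2: since 3 ≡ 3 (mod 8), (2/3) = -1.
Reached (1/3) = 1. Collecting the sign flips along the way, the symbol is +1.

1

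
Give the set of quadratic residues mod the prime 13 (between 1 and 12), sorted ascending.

Square k = 1,…,6 (k and 13−k give the same square):
1²=1, 2²=4, 3²=9, 4²≡3, 5²≡12, 6²≡10 (mod 13).
So the quadratic residues mod 13 are {1, 3, 4, 9, 10, 12}.

1,3,4,9,10,12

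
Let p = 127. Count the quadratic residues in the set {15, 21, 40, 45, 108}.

(15/127) = +1 → QR.
(21/127) = +1 → QR.
(40/127) = -1 → non-residue.
(45/127) = -1 → non-residue.
(108/127) = -1 → non-residue.
Total quadratic residues among the 5: 2.

2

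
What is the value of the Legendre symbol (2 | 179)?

Euler's criterion: (2/179) ≡ 2^89 (mod 179).
2^2 ≡ 4 (mod 179)
2^4 ≡ 16 (mod 179)
2^8 ≡ 77 (mod 179)
2^16 ≡ 22 (mod 179)
2^32 ≡ 126 (mod 179)
2^64 ≡ 124 (mod 179)
2^89 = 2^(64+16+8+1) ≡ 178 (mod 179).
Result is 178 ≡ −1, so (2/179) = −1.

-1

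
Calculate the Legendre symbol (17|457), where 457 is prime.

1

Reciprocity: 17 ≡ 1 and 457 ≡ 1 (mod 4), so (17/457) = +(457/17).
Reduce top mod 17: now compute (15/17).
Reciprocity: 15 ≡ 3 and 17 ≡ 1 (mod 4), so (15/17) = +(17/15).
Reduce top mod 15: now compute (2/15).
Pull out 2: since 15 ≡ 7 (mod 8), (2/15) = +1.
Reached (1/15) = 1. Collecting the sign flips along the way, the symbol is +1.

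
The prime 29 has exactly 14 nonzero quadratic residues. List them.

Square k = 1,…,14 (k and 29−k give the same square):
1²=1, 2²=4, 3²=9, 4²=16, 5²=25, 6²≡7, 7²≡20, 8²≡6, 9²≡23, 10²≡13, 11²≡5, 12²≡28, 13²≡24, 14²≡22 (mod 29).
So the quadratic residues mod 29 are {1, 4, 5, 6, 7, 9, 13, 16, 20, 22, 23, 24, 25, 28}.

1 4 5 6 7 9 13 16 20 22 23 24 25 28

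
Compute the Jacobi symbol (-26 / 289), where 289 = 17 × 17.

1

First reduce: -26 ≡ 263 (mod 289).
Reciprocity: 263 ≡ 3 and 289 ≡ 1 (mod 4), so (263/289) = +(289/263).
Reduce top mod 263: now compute (26/263).
Pull out 2: since 263 ≡ 7 (mod 8), (2/263) = +1.
Reciprocity: 13 ≡ 1 and 263 ≡ 3 (mod 4), so (13/263) = +(263/13).
Reduce top mod 13: now compute (3/13).
Reciprocity: 3 ≡ 3 and 13 ≡ 1 (mod 4), so (3/13) = +(13/3).
Reduce top mod 3: now compute (1/3).
Reached (1/3) = 1. Collecting the sign flips along the way, the symbol is +1.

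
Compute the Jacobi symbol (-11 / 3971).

0

First reduce: -11 ≡ 3960 (mod 3971).
Pull out 2^3: since 3971 ≡ 3 (mod 8), (2/3971) = -1, so (2/3971)^3 = -1.
Reciprocity: 495 ≡ 3 and 3971 ≡ 3 (mod 4), so (495/3971) = −(3971/495).
Reduce top mod 495: now compute (11/495).
Reciprocity: 11 ≡ 3 and 495 ≡ 3 (mod 4), so (11/495) = −(495/11).
Reduce top mod 11: now compute (0/11).
Top reduces to 0: gcd > 1, so the symbol is 0.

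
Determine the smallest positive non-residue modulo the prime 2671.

(2/2671) = +1, so 2 is a residue.
(3/2671) = −1, so 3 is the smallest positive non-residue mod 2671.

3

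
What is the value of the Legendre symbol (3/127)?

Reciprocity: 3 ≡ 3 and 127 ≡ 3 (mod 4), so (3/127) = −(127/3).
Reduce top mod 3: now compute (1/3).
Reached (1/3) = 1. Collecting the sign flips along the way, the symbol is -1.

-1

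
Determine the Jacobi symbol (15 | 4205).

Reciprocity: 15 ≡ 3 and 4205 ≡ 1 (mod 4), so (15/4205) = +(4205/15).
Reduce top mod 15: now compute (5/15).
Reciprocity: 5 ≡ 1 and 15 ≡ 3 (mod 4), so (5/15) = +(15/5).
Reduce top mod 5: now compute (0/5).
Top reduces to 0: gcd > 1, so the symbol is 0.

0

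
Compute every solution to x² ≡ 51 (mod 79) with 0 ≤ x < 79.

29, 50

Since 79 ≡ 3 (mod 4), a square root of 51 is 51^((79+1)/4) = 51^20 mod 79.
Repeated squaring: 51^2≡73, 51^4≡36, 51^8≡32, 51^16≡76 (mod 79).
51^20 = 51^(16+4) ≡ 50 (mod 79).
Check: 50² = 2500 ≡ 51 (mod 79). The two roots are 29 and 50.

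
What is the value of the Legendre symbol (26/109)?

1

Euler's criterion: (26/109) ≡ 26^54 (mod 109).
26^2 ≡ 22 (mod 109)
26^4 ≡ 48 (mod 109)
26^8 ≡ 15 (mod 109)
26^16 ≡ 7 (mod 109)
26^32 ≡ 49 (mod 109)
26^54 = 26^(32+16+4+2) ≡ 1 (mod 109).
Result is 1, so (26/109) = 1.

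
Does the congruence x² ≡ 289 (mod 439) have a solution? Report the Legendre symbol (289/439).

1

Reciprocity: 289 ≡ 1 and 439 ≡ 3 (mod 4), so (289/439) = +(439/289).
Reduce top mod 289: now compute (150/289).
Pull out 2: since 289 ≡ 1 (mod 8), (2/289) = +1.
Reciprocity: 75 ≡ 3 and 289 ≡ 1 (mod 4), so (75/289) = +(289/75).
Reduce top mod 75: now compute (64/75).
Pull out 2^6: since 75 ≡ 3 (mod 8), (2/75) = -1, so (2/75)^6 = +1.
Reached (1/75) = 1. Collecting the sign flips along the way, the symbol is +1.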